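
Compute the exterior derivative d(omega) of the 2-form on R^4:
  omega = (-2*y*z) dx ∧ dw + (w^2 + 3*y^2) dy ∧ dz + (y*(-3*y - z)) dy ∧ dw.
d(omega) = (2*z) dx ∧ dy ∧ dw + (2*y) dx ∧ dz ∧ dw + (2*w + y) dy ∧ dz ∧ dw

For a 2-form omega = sum_{i<j} g_{ij} dx_i ∧ dx_j, the exterior derivative is
  d(omega) = sum_{i<j} d(g_{ij}) ∧ dx_i ∧ dx_j = sum_{i<j, k} (∂g_{ij}/∂x_k) dx_k ∧ dx_i ∧ dx_j.
Expand each term, using dx_k ∧ dx_i ∧ dx_j = sgn(permutation) dx_{(a)} ∧ dx_{(b)} ∧ dx_{(c)} with (a < b < c) sorted:
  d(-2*y*z) includes (∂/∂y)(-2*y*z) dy = (-2*z) dy, which multiplied by dx ∧ dw gives (2*z) dx ∧ dy ∧ dw
  d(-2*y*z) includes (∂/∂z)(-2*y*z) dz = (-2*y) dz, which multiplied by dx ∧ dw gives (2*y) dx ∧ dz ∧ dw
  d(w^2 + 3*y^2) includes (∂/∂w)(w^2 + 3*y^2) dw = (2*w) dw, which multiplied by dy ∧ dz gives (2*w) dy ∧ dz ∧ dw
  d(y*(-3*y - z)) includes (∂/∂z)(y*(-3*y - z)) dz = (-y) dz, which multiplied by dy ∧ dw gives (y) dy ∧ dz ∧ dw
Collecting like 3-forms: d(omega) = (2*z) dx ∧ dy ∧ dw + (2*y) dx ∧ dz ∧ dw + (2*w + y) dy ∧ dz ∧ dw.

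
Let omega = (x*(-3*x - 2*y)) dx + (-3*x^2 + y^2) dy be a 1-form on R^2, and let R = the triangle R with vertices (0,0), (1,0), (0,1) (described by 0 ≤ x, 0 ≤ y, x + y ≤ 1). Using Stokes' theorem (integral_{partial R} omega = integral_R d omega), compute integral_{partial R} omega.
integral_(partial R) omega = -2/3

Stokes: integral_partial_R omega = integral_R d omega with d omega = (∂Q/∂x - ∂P/∂y) dx ∧ dy.
  ∂Q/∂x = -6*x
  ∂P/∂y = -2*x
  integrand = ∂Q/∂x - ∂P/∂y = -4*x.
Integrating over R: integral_0^1 integral_0^{1-x} (-4*x) dy dx = -2/3.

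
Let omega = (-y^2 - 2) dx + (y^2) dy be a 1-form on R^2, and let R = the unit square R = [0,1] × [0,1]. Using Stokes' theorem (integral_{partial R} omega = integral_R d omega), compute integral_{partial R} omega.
integral_(partial R) omega = 1

Stokes: integral_partial_R omega = integral_R d omega with d omega = (∂Q/∂x - ∂P/∂y) dx ∧ dy.
  ∂Q/∂x = 0
  ∂P/∂y = -2*y
  integrand = ∂Q/∂x - ∂P/∂y = 2*y.
Integrating over R: integral_0^1 integral_0^1 (2*y) dx dy = 1.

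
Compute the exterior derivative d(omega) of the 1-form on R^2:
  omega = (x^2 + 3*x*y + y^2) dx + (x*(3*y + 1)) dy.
d(omega) = (-3*x + y + 1) dx ∧ dy

For a 1-form omega = sum_i f_i dx_i, the exterior derivative is
  d(omega) = sum_{i < j} (∂f_j/∂x_i - ∂f_i/∂x_j) dx_i ∧ dx_j.
  coefficient of dx ∧ dy: ∂f_2/∂x - ∂f_1/∂y = ∂(x*(3*y + 1))/∂x - ∂(x^2 + 3*x*y + y^2)/∂y = -3*x + y + 1
Assembling: d(omega) = (-3*x + y + 1) dx ∧ dy.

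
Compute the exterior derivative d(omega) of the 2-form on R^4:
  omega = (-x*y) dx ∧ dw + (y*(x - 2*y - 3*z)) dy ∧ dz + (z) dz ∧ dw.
d(omega) = (x) dx ∧ dy ∧ dw + (y) dx ∧ dy ∧ dz

For a 2-form omega = sum_{i<j} g_{ij} dx_i ∧ dx_j, the exterior derivative is
  d(omega) = sum_{i<j} d(g_{ij}) ∧ dx_i ∧ dx_j = sum_{i<j, k} (∂g_{ij}/∂x_k) dx_k ∧ dx_i ∧ dx_j.
Expand each term, using dx_k ∧ dx_i ∧ dx_j = sgn(permutation) dx_{(a)} ∧ dx_{(b)} ∧ dx_{(c)} with (a < b < c) sorted:
  d(-x*y) includes (∂/∂y)(-x*y) dy = (-x) dy, which multiplied by dx ∧ dw gives (x) dx ∧ dy ∧ dw
  d(y*(x - 2*y - 3*z)) includes (∂/∂x)(y*(x - 2*y - 3*z)) dx = (y) dx, which multiplied by dy ∧ dz gives (y) dx ∧ dy ∧ dz
Collecting like 3-forms: d(omega) = (x) dx ∧ dy ∧ dw + (y) dx ∧ dy ∧ dz.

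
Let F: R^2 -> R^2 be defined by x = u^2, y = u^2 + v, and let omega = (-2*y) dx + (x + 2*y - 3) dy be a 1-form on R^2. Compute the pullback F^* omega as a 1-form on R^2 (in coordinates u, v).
F^* omega = (2*u*(u^2 - 3)) du + (3*u^2 + 2*v - 3) dv

Using F^*(f dg) = (f ∘ F) d(g ∘ F), substitute each coordinate x_i by F_i(u, v) in f_i, and replace dx_i by d F_i = (∂F_i/∂u) du + (∂F_i/∂v) dv.
  For the x component: f_1(F) = -2*u^2 - 2*v; d F_1 = (2*u) du + (0) dv
  For the y component: f_2(F) = 3*u^2 + 2*v - 3; d F_2 = (2*u) du + (1) dv
Combining and collecting du, dv coefficients:
  coeff of du: 2*u*(u^2 - 3)
  coeff of dv: 3*u^2 + 2*v - 3
F^* omega = (2*u*(u^2 - 3)) du + (3*u^2 + 2*v - 3) dv.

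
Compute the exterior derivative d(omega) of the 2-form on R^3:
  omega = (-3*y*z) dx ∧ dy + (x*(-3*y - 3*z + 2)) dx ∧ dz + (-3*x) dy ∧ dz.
d(omega) = (3*x - 3*y - 3) dx ∧ dy ∧ dz

For a 2-form omega = sum_{i<j} g_{ij} dx_i ∧ dx_j, the exterior derivative is
  d(omega) = sum_{i<j} d(g_{ij}) ∧ dx_i ∧ dx_j = sum_{i<j, k} (∂g_{ij}/∂x_k) dx_k ∧ dx_i ∧ dx_j.
Expand each term, using dx_k ∧ dx_i ∧ dx_j = sgn(permutation) dx_{(a)} ∧ dx_{(b)} ∧ dx_{(c)} with (a < b < c) sorted:
  d(-3*y*z) includes (∂/∂z)(-3*y*z) dz = (-3*y) dz, which multiplied by dx ∧ dy gives (-3*y) dx ∧ dy ∧ dz
  d(x*(-3*y - 3*z + 2)) includes (∂/∂y)(x*(-3*y - 3*z + 2)) dy = (-3*x) dy, which multiplied by dx ∧ dz gives (3*x) dx ∧ dy ∧ dz
  d(-3*x) includes (∂/∂x)(-3*x) dx = (-3) dx, which multiplied by dy ∧ dz gives (-3) dx ∧ dy ∧ dz
Collecting like 3-forms: d(omega) = (3*x - 3*y - 3) dx ∧ dy ∧ dz.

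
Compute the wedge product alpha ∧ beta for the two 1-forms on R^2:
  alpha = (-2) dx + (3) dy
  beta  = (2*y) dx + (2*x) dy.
alpha ∧ beta = (-4*x - 6*y) dx ∧ dy

Distribute the wedge, using dx_i ∧ dx_j = -dx_j ∧ dx_i and dx_i ∧ dx_i = 0. For each pair (i, j) with i < j, the coefficient of dx_i ∧ dx_j in alpha ∧ beta is (alpha_i * beta_j - alpha_j * beta_i). Collecting: alpha ∧ beta = (-4*x - 6*y) dx ∧ dy.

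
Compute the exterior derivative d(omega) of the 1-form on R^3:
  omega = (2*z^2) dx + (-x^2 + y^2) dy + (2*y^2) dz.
d(omega) = (-2*x) dx ∧ dy + (-4*z) dx ∧ dz + (4*y) dy ∧ dz

For a 1-form omega = sum_i f_i dx_i, the exterior derivative is
  d(omega) = sum_{i < j} (∂f_j/∂x_i - ∂f_i/∂x_j) dx_i ∧ dx_j.
  coefficient of dx ∧ dy: ∂f_2/∂x - ∂f_1/∂y = ∂(-x^2 + y^2)/∂x - ∂(2*z^2)/∂y = -2*x
  coefficient of dx ∧ dz: ∂f_3/∂x - ∂f_1/∂z = ∂(2*y^2)/∂x - ∂(2*z^2)/∂z = -4*z
  coefficient of dy ∧ dz: ∂f_3/∂y - ∂f_2/∂z = ∂(2*y^2)/∂y - ∂(-x^2 + y^2)/∂z = 4*y
Assembling: d(omega) = (-2*x) dx ∧ dy + (-4*z) dx ∧ dz + (4*y) dy ∧ dz.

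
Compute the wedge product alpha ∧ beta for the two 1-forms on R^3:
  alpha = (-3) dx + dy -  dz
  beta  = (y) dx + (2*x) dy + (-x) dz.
alpha ∧ beta = (-6*x - y) dx ∧ dy + (3*x + y) dx ∧ dz + (x) dy ∧ dz

Distribute the wedge, using dx_i ∧ dx_j = -dx_j ∧ dx_i and dx_i ∧ dx_i = 0. For each pair (i, j) with i < j, the coefficient of dx_i ∧ dx_j in alpha ∧ beta is (alpha_i * beta_j - alpha_j * beta_i). Collecting: alpha ∧ beta = (-6*x - y) dx ∧ dy + (3*x + y) dx ∧ dz + (x) dy ∧ dz.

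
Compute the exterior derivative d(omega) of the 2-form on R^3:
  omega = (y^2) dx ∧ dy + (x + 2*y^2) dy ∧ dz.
d(omega) = (1) dx ∧ dy ∧ dz

For a 2-form omega = sum_{i<j} g_{ij} dx_i ∧ dx_j, the exterior derivative is
  d(omega) = sum_{i<j} d(g_{ij}) ∧ dx_i ∧ dx_j = sum_{i<j, k} (∂g_{ij}/∂x_k) dx_k ∧ dx_i ∧ dx_j.
Expand each term, using dx_k ∧ dx_i ∧ dx_j = sgn(permutation) dx_{(a)} ∧ dx_{(b)} ∧ dx_{(c)} with (a < b < c) sorted:
  d(x + 2*y^2) includes (∂/∂x)(x + 2*y^2) dx = (1) dx, which multiplied by dy ∧ dz gives (1) dx ∧ dy ∧ dz
Collecting like 3-forms: d(omega) = (1) dx ∧ dy ∧ dz.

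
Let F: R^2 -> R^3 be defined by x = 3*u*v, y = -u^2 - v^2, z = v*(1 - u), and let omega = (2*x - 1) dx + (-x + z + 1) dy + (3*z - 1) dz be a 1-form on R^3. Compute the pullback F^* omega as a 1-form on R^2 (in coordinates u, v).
F^* omega = (8*u^2*v + 21*u*v^2 - 2*u*v - 2*u - 3*v^2 - 2*v) du + (21*u^2*v + 8*u*v^2 - 6*u*v - 2*u - 2*v^2 + v - 1) dv

Using F^*(f dg) = (f ∘ F) d(g ∘ F), substitute each coordinate x_i by F_i(u, v) in f_i, and replace dx_i by d F_i = (∂F_i/∂u) du + (∂F_i/∂v) dv.
  For the x component: f_1(F) = 6*u*v - 1; d F_1 = (3*v) du + (3*u) dv
  For the y component: f_2(F) = -4*u*v + v + 1; d F_2 = (-2*u) du + (-2*v) dv
  For the z component: f_3(F) = -3*u*v + 3*v - 1; d F_3 = (-v) du + (1 - u) dv
Combining and collecting du, dv coefficients:
  coeff of du: 8*u^2*v + 21*u*v^2 - 2*u*v - 2*u - 3*v^2 - 2*v
  coeff of dv: 21*u^2*v + 8*u*v^2 - 6*u*v - 2*u - 2*v^2 + v - 1
F^* omega = (8*u^2*v + 21*u*v^2 - 2*u*v - 2*u - 3*v^2 - 2*v) du + (21*u^2*v + 8*u*v^2 - 6*u*v - 2*u - 2*v^2 + v - 1) dv.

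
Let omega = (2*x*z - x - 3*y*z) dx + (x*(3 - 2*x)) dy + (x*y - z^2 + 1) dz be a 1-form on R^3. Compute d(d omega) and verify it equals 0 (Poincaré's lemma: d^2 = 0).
d(d omega) = 0

Step 1: d omega = sum_{i<j} (∂f_j/∂x_i - ∂f_i/∂x_j) dx_i ∧ dx_j:
  coeff of dx ∧ dy: -4*x + 3*z + 3
  coeff of dx ∧ dz: -2*x + 4*y
  coeff of dy ∧ dz: x
Step 2: Apply d again to each 2-form coefficient. The only possible 3-form in R^3 is dx ∧ dy ∧ dz, with coefficient
  ∂(coeff of dy∧dz)/∂x - ∂(coeff of dx∧dz)/∂y + ∂(coeff of dx∧dy)/∂z
  = ∂/∂x (x) - ∂/∂y (-2*x + 4*y) + ∂/∂z (-4*x + 3*z + 3).
Each of these terms simplifies to sums of mixed partials that cancel in pairs. The result is 0 (by equality of mixed partials for smooth functions — Schwarz / Clairaut).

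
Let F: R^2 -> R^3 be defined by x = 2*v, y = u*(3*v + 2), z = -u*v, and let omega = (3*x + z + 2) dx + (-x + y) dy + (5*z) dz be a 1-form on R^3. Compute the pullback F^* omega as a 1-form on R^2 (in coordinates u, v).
F^* omega = (14*u*v^2 + 12*u*v + 4*u - 6*v^2 - 4*v) du + (14*u^2*v + 6*u^2 - 8*u*v + 12*v + 4) dv

Using F^*(f dg) = (f ∘ F) d(g ∘ F), substitute each coordinate x_i by F_i(u, v) in f_i, and replace dx_i by d F_i = (∂F_i/∂u) du + (∂F_i/∂v) dv.
  For the x component: f_1(F) = -u*v + 6*v + 2; d F_1 = (0) du + (2) dv
  For the y component: f_2(F) = 3*u*v + 2*u - 2*v; d F_2 = (3*v + 2) du + (3*u) dv
  For the z component: f_3(F) = -5*u*v; d F_3 = (-v) du + (-u) dv
Combining and collecting du, dv coefficients:
  coeff of du: 14*u*v^2 + 12*u*v + 4*u - 6*v^2 - 4*v
  coeff of dv: 14*u^2*v + 6*u^2 - 8*u*v + 12*v + 4
F^* omega = (14*u*v^2 + 12*u*v + 4*u - 6*v^2 - 4*v) du + (14*u^2*v + 6*u^2 - 8*u*v + 12*v + 4) dv.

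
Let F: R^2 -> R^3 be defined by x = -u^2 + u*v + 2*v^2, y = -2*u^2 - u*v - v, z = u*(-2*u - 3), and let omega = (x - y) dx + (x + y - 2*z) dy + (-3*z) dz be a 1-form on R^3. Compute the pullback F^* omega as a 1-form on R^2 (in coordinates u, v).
F^* omega = (-30*u^3 - 4*u^2*v - 78*u^2 - 10*u*v^2 - 4*u*v - 27*u + 2*v^2) du + (6*u^2*v - 7*u^2 + 8*u*v^2 + 2*u*v - 6*u + 8*v^3 + 2*v^2 + v) dv

Using F^*(f dg) = (f ∘ F) d(g ∘ F), substitute each coordinate x_i by F_i(u, v) in f_i, and replace dx_i by d F_i = (∂F_i/∂u) du + (∂F_i/∂v) dv.
  For the x component: f_1(F) = u^2 + 2*u*v + 2*v^2 + v; d F_1 = (-2*u + v) du + (u + 4*v) dv
  For the y component: f_2(F) = u^2 + 6*u + 2*v^2 - v; d F_2 = (-4*u - v) du + (-u - 1) dv
  For the z component: f_3(F) = 3*u*(2*u + 3); d F_3 = (-4*u - 3) du + (0) dv
Combining and collecting du, dv coefficients:
  coeff of du: -30*u^3 - 4*u^2*v - 78*u^2 - 10*u*v^2 - 4*u*v - 27*u + 2*v^2
  coeff of dv: 6*u^2*v - 7*u^2 + 8*u*v^2 + 2*u*v - 6*u + 8*v^3 + 2*v^2 + v
F^* omega = (-30*u^3 - 4*u^2*v - 78*u^2 - 10*u*v^2 - 4*u*v - 27*u + 2*v^2) du + (6*u^2*v - 7*u^2 + 8*u*v^2 + 2*u*v - 6*u + 8*v^3 + 2*v^2 + v) dv.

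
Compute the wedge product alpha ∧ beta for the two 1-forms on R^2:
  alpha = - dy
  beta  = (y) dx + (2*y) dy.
alpha ∧ beta = (y) dx ∧ dy

Distribute the wedge, using dx_i ∧ dx_j = -dx_j ∧ dx_i and dx_i ∧ dx_i = 0. For each pair (i, j) with i < j, the coefficient of dx_i ∧ dx_j in alpha ∧ beta is (alpha_i * beta_j - alpha_j * beta_i). Collecting: alpha ∧ beta = (y) dx ∧ dy.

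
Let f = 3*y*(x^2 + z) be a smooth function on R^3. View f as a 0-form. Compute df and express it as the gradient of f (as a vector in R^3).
df = (6*x*y) dx + (3*x^2 + 3*z) dy + (3*y) dz; grad f = (6*x*y, 3*x^2 + 3*z, 3*y)

For a 0-form f, d f = (∂f/∂x) dx + (∂f/∂y) dy + (∂f/∂z) dz. The components of the vector representation are exactly the entries of grad f in Cartesian coordinates:
  ∂f/∂x = 6*x*y
  ∂f/∂y = 3*x^2 + 3*z
  ∂f/∂z = 3*y.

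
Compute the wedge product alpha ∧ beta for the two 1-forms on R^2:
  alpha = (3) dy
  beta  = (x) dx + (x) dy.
alpha ∧ beta = (-3*x) dx ∧ dy

Distribute the wedge, using dx_i ∧ dx_j = -dx_j ∧ dx_i and dx_i ∧ dx_i = 0. For each pair (i, j) with i < j, the coefficient of dx_i ∧ dx_j in alpha ∧ beta is (alpha_i * beta_j - alpha_j * beta_i). Collecting: alpha ∧ beta = (-3*x) dx ∧ dy.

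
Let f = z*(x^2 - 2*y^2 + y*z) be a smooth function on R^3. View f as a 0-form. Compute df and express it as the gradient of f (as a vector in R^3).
df = (2*x*z) dx + (z*(-4*y + z)) dy + (x^2 - 2*y^2 + 2*y*z) dz; grad f = (2*x*z, z*(-4*y + z), x^2 - 2*y^2 + 2*y*z)

For a 0-form f, d f = (∂f/∂x) dx + (∂f/∂y) dy + (∂f/∂z) dz. The components of the vector representation are exactly the entries of grad f in Cartesian coordinates:
  ∂f/∂x = 2*x*z
  ∂f/∂y = z*(-4*y + z)
  ∂f/∂z = x^2 - 2*y^2 + 2*y*z.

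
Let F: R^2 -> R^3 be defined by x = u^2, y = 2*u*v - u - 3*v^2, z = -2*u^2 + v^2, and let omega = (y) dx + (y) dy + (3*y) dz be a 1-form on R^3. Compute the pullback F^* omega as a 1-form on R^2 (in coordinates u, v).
F^* omega = (-20*u^2*v + 10*u^2 + 34*u*v^2 - 4*u*v + u - 6*v^3 + 3*v^2) du + (2*u*(2*u*v - u - 3*v^2)) dv

Using F^*(f dg) = (f ∘ F) d(g ∘ F), substitute each coordinate x_i by F_i(u, v) in f_i, and replace dx_i by d F_i = (∂F_i/∂u) du + (∂F_i/∂v) dv.
  For the x component: f_1(F) = 2*u*v - u - 3*v^2; d F_1 = (2*u) du + (0) dv
  For the y component: f_2(F) = 2*u*v - u - 3*v^2; d F_2 = (2*v - 1) du + (2*u - 6*v) dv
  For the z component: f_3(F) = 6*u*v - 3*u - 9*v^2; d F_3 = (-4*u) du + (2*v) dv
Combining and collecting du, dv coefficients:
  coeff of du: -20*u^2*v + 10*u^2 + 34*u*v^2 - 4*u*v + u - 6*v^3 + 3*v^2
  coeff of dv: 2*u*(2*u*v - u - 3*v^2)
F^* omega = (-20*u^2*v + 10*u^2 + 34*u*v^2 - 4*u*v + u - 6*v^3 + 3*v^2) du + (2*u*(2*u*v - u - 3*v^2)) dv.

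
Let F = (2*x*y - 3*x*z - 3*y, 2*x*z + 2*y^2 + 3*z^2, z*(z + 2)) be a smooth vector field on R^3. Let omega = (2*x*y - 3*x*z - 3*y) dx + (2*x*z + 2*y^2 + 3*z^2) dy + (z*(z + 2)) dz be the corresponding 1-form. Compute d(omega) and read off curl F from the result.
d(omega) = (-2*x - 6*z) dy ∧ dz + (-3*x) dz ∧ dx + (-2*x + 2*z + 3) dx ∧ dy; curl F = (-2*x - 6*z, -3*x, -2*x + 2*z + 3)

d omega = sum_{i<j} (∂f_j/∂x_i - ∂f_i/∂x_j) dx_i ∧ dx_j. Under the identification (dy ∧ dz, dz ∧ dx, dx ∧ dy) ↔ (e_x, e_y, e_z), the coefficients are exactly the components of curl F. Compute:
  ∂R/∂y - ∂Q/∂z = (0) - (2*x + 6*z) = -2*x - 6*z
  ∂P/∂z - ∂R/∂x = (-3*x) - (0) = -3*x
  ∂Q/∂x - ∂P/∂y = (2*z) - (2*x - 3) = -2*x + 2*z + 3.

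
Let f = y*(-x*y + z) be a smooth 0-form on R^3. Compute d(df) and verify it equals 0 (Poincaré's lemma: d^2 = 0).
d(df) = 0

Step 1: df = sum_i (∂f/∂x_i) dx_i = (-y^2) dx + (-2*x*y + z) dy + (y) dz.
Step 2: Apply d again. Using the 1-form formula, the coefficient of dx ∧ dy in d(df) is ∂^2 f/∂x ∂y - ∂^2 f/∂y ∂x = (-2*y) - (-2*y) = 0 (equality of mixed partials for smooth f).
Similarly for dx ∧ dz and dy ∧ dz — all coefficients vanish. So d(df) = 0.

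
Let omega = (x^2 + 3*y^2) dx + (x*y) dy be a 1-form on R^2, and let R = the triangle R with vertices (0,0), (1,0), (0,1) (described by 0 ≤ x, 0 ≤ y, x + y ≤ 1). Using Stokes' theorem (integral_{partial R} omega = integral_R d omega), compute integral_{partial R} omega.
integral_(partial R) omega = -5/6

Stokes: integral_partial_R omega = integral_R d omega with d omega = (∂Q/∂x - ∂P/∂y) dx ∧ dy.
  ∂Q/∂x = y
  ∂P/∂y = 6*y
  integrand = ∂Q/∂x - ∂P/∂y = -5*y.
Integrating over R: integral_0^1 integral_0^{1-x} (-5*y) dy dx = -5/6.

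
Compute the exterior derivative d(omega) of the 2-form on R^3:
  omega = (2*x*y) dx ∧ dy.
d(omega) = 0

For a 2-form omega = sum_{i<j} g_{ij} dx_i ∧ dx_j, the exterior derivative is
  d(omega) = sum_{i<j} d(g_{ij}) ∧ dx_i ∧ dx_j = sum_{i<j, k} (∂g_{ij}/∂x_k) dx_k ∧ dx_i ∧ dx_j.
Expand each term, using dx_k ∧ dx_i ∧ dx_j = sgn(permutation) dx_{(a)} ∧ dx_{(b)} ∧ dx_{(c)} with (a < b < c) sorted:

Collecting like 3-forms: d(omega) = 0.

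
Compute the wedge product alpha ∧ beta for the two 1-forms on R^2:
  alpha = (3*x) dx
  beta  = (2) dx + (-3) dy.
alpha ∧ beta = (-9*x) dx ∧ dy

Distribute the wedge, using dx_i ∧ dx_j = -dx_j ∧ dx_i and dx_i ∧ dx_i = 0. For each pair (i, j) with i < j, the coefficient of dx_i ∧ dx_j in alpha ∧ beta is (alpha_i * beta_j - alpha_j * beta_i). Collecting: alpha ∧ beta = (-9*x) dx ∧ dy.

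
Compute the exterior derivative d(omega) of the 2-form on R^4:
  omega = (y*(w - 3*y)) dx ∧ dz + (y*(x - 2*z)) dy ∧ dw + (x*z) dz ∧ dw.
d(omega) = (-w + 6*y) dx ∧ dy ∧ dz + (y + z) dx ∧ dz ∧ dw + (y) dx ∧ dy ∧ dw + (2*y) dy ∧ dz ∧ dw

For a 2-form omega = sum_{i<j} g_{ij} dx_i ∧ dx_j, the exterior derivative is
  d(omega) = sum_{i<j} d(g_{ij}) ∧ dx_i ∧ dx_j = sum_{i<j, k} (∂g_{ij}/∂x_k) dx_k ∧ dx_i ∧ dx_j.
Expand each term, using dx_k ∧ dx_i ∧ dx_j = sgn(permutation) dx_{(a)} ∧ dx_{(b)} ∧ dx_{(c)} with (a < b < c) sorted:
  d(y*(w - 3*y)) includes (∂/∂y)(y*(w - 3*y)) dy = (w - 6*y) dy, which multiplied by dx ∧ dz gives (-w + 6*y) dx ∧ dy ∧ dz
  d(y*(w - 3*y)) includes (∂/∂w)(y*(w - 3*y)) dw = (y) dw, which multiplied by dx ∧ dz gives (y) dx ∧ dz ∧ dw
  d(y*(x - 2*z)) includes (∂/∂x)(y*(x - 2*z)) dx = (y) dx, which multiplied by dy ∧ dw gives (y) dx ∧ dy ∧ dw
  d(y*(x - 2*z)) includes (∂/∂z)(y*(x - 2*z)) dz = (-2*y) dz, which multiplied by dy ∧ dw gives (2*y) dy ∧ dz ∧ dw
  d(x*z) includes (∂/∂x)(x*z) dx = (z) dx, which multiplied by dz ∧ dw gives (z) dx ∧ dz ∧ dw
Collecting like 3-forms: d(omega) = (-w + 6*y) dx ∧ dy ∧ dz + (y + z) dx ∧ dz ∧ dw + (y) dx ∧ dy ∧ dw + (2*y) dy ∧ dz ∧ dw.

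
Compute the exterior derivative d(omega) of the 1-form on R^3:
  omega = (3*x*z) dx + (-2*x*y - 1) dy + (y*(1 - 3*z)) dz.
d(omega) = (-2*y) dx ∧ dy + (-3*x) dx ∧ dz + (1 - 3*z) dy ∧ dz

For a 1-form omega = sum_i f_i dx_i, the exterior derivative is
  d(omega) = sum_{i < j} (∂f_j/∂x_i - ∂f_i/∂x_j) dx_i ∧ dx_j.
  coefficient of dx ∧ dy: ∂f_2/∂x - ∂f_1/∂y = ∂(-2*x*y - 1)/∂x - ∂(3*x*z)/∂y = -2*y
  coefficient of dx ∧ dz: ∂f_3/∂x - ∂f_1/∂z = ∂(y*(1 - 3*z))/∂x - ∂(3*x*z)/∂z = -3*x
  coefficient of dy ∧ dz: ∂f_3/∂y - ∂f_2/∂z = ∂(y*(1 - 3*z))/∂y - ∂(-2*x*y - 1)/∂z = 1 - 3*z
Assembling: d(omega) = (-2*y) dx ∧ dy + (-3*x) dx ∧ dz + (1 - 3*z) dy ∧ dz.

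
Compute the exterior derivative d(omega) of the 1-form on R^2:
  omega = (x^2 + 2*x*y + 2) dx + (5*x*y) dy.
d(omega) = (-2*x + 5*y) dx ∧ dy

For a 1-form omega = sum_i f_i dx_i, the exterior derivative is
  d(omega) = sum_{i < j} (∂f_j/∂x_i - ∂f_i/∂x_j) dx_i ∧ dx_j.
  coefficient of dx ∧ dy: ∂f_2/∂x - ∂f_1/∂y = ∂(5*x*y)/∂x - ∂(x^2 + 2*x*y + 2)/∂y = -2*x + 5*y
Assembling: d(omega) = (-2*x + 5*y) dx ∧ dy.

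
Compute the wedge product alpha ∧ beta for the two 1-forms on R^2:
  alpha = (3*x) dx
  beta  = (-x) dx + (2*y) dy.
alpha ∧ beta = (6*x*y) dx ∧ dy

Distribute the wedge, using dx_i ∧ dx_j = -dx_j ∧ dx_i and dx_i ∧ dx_i = 0. For each pair (i, j) with i < j, the coefficient of dx_i ∧ dx_j in alpha ∧ beta is (alpha_i * beta_j - alpha_j * beta_i). Collecting: alpha ∧ beta = (6*x*y) dx ∧ dy.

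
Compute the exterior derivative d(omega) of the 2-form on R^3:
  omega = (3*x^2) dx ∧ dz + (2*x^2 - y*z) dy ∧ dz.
d(omega) = (4*x) dx ∧ dy ∧ dz

For a 2-form omega = sum_{i<j} g_{ij} dx_i ∧ dx_j, the exterior derivative is
  d(omega) = sum_{i<j} d(g_{ij}) ∧ dx_i ∧ dx_j = sum_{i<j, k} (∂g_{ij}/∂x_k) dx_k ∧ dx_i ∧ dx_j.
Expand each term, using dx_k ∧ dx_i ∧ dx_j = sgn(permutation) dx_{(a)} ∧ dx_{(b)} ∧ dx_{(c)} with (a < b < c) sorted:
  d(2*x^2 - y*z) includes (∂/∂x)(2*x^2 - y*z) dx = (4*x) dx, which multiplied by dy ∧ dz gives (4*x) dx ∧ dy ∧ dz
Collecting like 3-forms: d(omega) = (4*x) dx ∧ dy ∧ dz.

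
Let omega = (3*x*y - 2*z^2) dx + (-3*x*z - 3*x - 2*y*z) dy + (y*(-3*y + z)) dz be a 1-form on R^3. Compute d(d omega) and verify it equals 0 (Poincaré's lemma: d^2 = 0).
d(d omega) = 0

Step 1: d omega = sum_{i<j} (∂f_j/∂x_i - ∂f_i/∂x_j) dx_i ∧ dx_j:
  coeff of dx ∧ dy: -3*x - 3*z - 3
  coeff of dx ∧ dz: 4*z
  coeff of dy ∧ dz: 3*x - 4*y + z
Step 2: Apply d again to each 2-form coefficient. The only possible 3-form in R^3 is dx ∧ dy ∧ dz, with coefficient
  ∂(coeff of dy∧dz)/∂x - ∂(coeff of dx∧dz)/∂y + ∂(coeff of dx∧dy)/∂z
  = ∂/∂x (3*x - 4*y + z) - ∂/∂y (4*z) + ∂/∂z (-3*x - 3*z - 3).
Each of these terms simplifies to sums of mixed partials that cancel in pairs. The result is 0 (by equality of mixed partials for smooth functions — Schwarz / Clairaut).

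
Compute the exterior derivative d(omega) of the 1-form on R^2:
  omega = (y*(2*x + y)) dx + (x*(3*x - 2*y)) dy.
d(omega) = (4*x - 4*y) dx ∧ dy

For a 1-form omega = sum_i f_i dx_i, the exterior derivative is
  d(omega) = sum_{i < j} (∂f_j/∂x_i - ∂f_i/∂x_j) dx_i ∧ dx_j.
  coefficient of dx ∧ dy: ∂f_2/∂x - ∂f_1/∂y = ∂(x*(3*x - 2*y))/∂x - ∂(y*(2*x + y))/∂y = 4*x - 4*y
Assembling: d(omega) = (4*x - 4*y) dx ∧ dy.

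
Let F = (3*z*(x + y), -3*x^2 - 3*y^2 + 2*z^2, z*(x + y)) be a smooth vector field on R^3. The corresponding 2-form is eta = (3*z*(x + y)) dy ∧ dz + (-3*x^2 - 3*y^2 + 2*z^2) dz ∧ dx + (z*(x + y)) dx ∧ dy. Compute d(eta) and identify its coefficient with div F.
d(eta) = (x - 5*y + 3*z) dx ∧ dy ∧ dz; div F = x - 5*y + 3*z

For a 2-form in R^3 of the form above, applying d gives a 3-form with coefficient ∂P/∂x + ∂Q/∂y + ∂R/∂z:
  ∂P/∂x = 3*z
  ∂Q/∂y = -6*y
  ∂R/∂z = x + y
Sum = x - 5*y + 3*z, which is exactly div F.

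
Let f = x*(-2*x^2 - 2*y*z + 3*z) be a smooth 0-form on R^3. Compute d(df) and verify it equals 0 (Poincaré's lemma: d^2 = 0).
d(df) = 0

Step 1: df = sum_i (∂f/∂x_i) dx_i = (-6*x^2 - 2*y*z + 3*z) dx + (-2*x*z) dy + (x*(3 - 2*y)) dz.
Step 2: Apply d again. Using the 1-form formula, the coefficient of dx ∧ dy in d(df) is ∂^2 f/∂x ∂y - ∂^2 f/∂y ∂x = (-2*z) - (-2*z) = 0 (equality of mixed partials for smooth f).
Similarly for dx ∧ dz and dy ∧ dz — all coefficients vanish. So d(df) = 0.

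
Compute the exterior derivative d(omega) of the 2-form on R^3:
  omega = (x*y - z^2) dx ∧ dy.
d(omega) = (-2*z) dx ∧ dy ∧ dz

For a 2-form omega = sum_{i<j} g_{ij} dx_i ∧ dx_j, the exterior derivative is
  d(omega) = sum_{i<j} d(g_{ij}) ∧ dx_i ∧ dx_j = sum_{i<j, k} (∂g_{ij}/∂x_k) dx_k ∧ dx_i ∧ dx_j.
Expand each term, using dx_k ∧ dx_i ∧ dx_j = sgn(permutation) dx_{(a)} ∧ dx_{(b)} ∧ dx_{(c)} with (a < b < c) sorted:
  d(x*y - z^2) includes (∂/∂z)(x*y - z^2) dz = (-2*z) dz, which multiplied by dx ∧ dy gives (-2*z) dx ∧ dy ∧ dz
Collecting like 3-forms: d(omega) = (-2*z) dx ∧ dy ∧ dz.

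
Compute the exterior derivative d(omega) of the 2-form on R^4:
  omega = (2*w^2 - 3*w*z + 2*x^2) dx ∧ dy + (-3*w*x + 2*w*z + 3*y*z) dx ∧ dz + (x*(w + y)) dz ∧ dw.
d(omega) = (-3*w - 3*z) dx ∧ dy ∧ dz + (4*w - 3*z) dx ∧ dy ∧ dw + (w - 3*x + y + 2*z) dx ∧ dz ∧ dw + (x) dy ∧ dz ∧ dw

For a 2-form omega = sum_{i<j} g_{ij} dx_i ∧ dx_j, the exterior derivative is
  d(omega) = sum_{i<j} d(g_{ij}) ∧ dx_i ∧ dx_j = sum_{i<j, k} (∂g_{ij}/∂x_k) dx_k ∧ dx_i ∧ dx_j.
Expand each term, using dx_k ∧ dx_i ∧ dx_j = sgn(permutation) dx_{(a)} ∧ dx_{(b)} ∧ dx_{(c)} with (a < b < c) sorted:
  d(2*w^2 - 3*w*z + 2*x^2) includes (∂/∂z)(2*w^2 - 3*w*z + 2*x^2) dz = (-3*w) dz, which multiplied by dx ∧ dy gives (-3*w) dx ∧ dy ∧ dz
  d(2*w^2 - 3*w*z + 2*x^2) includes (∂/∂w)(2*w^2 - 3*w*z + 2*x^2) dw = (4*w - 3*z) dw, which multiplied by dx ∧ dy gives (4*w - 3*z) dx ∧ dy ∧ dw
  d(-3*w*x + 2*w*z + 3*y*z) includes (∂/∂y)(-3*w*x + 2*w*z + 3*y*z) dy = (3*z) dy, which multiplied by dx ∧ dz gives (-3*z) dx ∧ dy ∧ dz
  d(-3*w*x + 2*w*z + 3*y*z) includes (∂/∂w)(-3*w*x + 2*w*z + 3*y*z) dw = (-3*x + 2*z) dw, which multiplied by dx ∧ dz gives (-3*x + 2*z) dx ∧ dz ∧ dw
  d(x*(w + y)) includes (∂/∂x)(x*(w + y)) dx = (w + y) dx, which multiplied by dz ∧ dw gives (w + y) dx ∧ dz ∧ dw
  d(x*(w + y)) includes (∂/∂y)(x*(w + y)) dy = (x) dy, which multiplied by dz ∧ dw gives (x) dy ∧ dz ∧ dw
Collecting like 3-forms: d(omega) = (-3*w - 3*z) dx ∧ dy ∧ dz + (4*w - 3*z) dx ∧ dy ∧ dw + (w - 3*x + y + 2*z) dx ∧ dz ∧ dw + (x) dy ∧ dz ∧ dw.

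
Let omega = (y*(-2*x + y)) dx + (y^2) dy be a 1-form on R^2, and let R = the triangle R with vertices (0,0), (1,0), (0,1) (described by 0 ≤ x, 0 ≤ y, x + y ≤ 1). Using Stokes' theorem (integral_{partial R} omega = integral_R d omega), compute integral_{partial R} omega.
integral_(partial R) omega = 0

Stokes: integral_partial_R omega = integral_R d omega with d omega = (∂Q/∂x - ∂P/∂y) dx ∧ dy.
  ∂Q/∂x = 0
  ∂P/∂y = -2*x + 2*y
  integrand = ∂Q/∂x - ∂P/∂y = 2*x - 2*y.
Integrating over R: integral_0^1 integral_0^{1-x} (2*x - 2*y) dy dx = 0.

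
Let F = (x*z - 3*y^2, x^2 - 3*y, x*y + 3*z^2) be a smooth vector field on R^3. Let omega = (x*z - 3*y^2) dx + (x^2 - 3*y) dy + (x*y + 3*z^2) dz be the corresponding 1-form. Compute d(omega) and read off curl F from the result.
d(omega) = (x) dy ∧ dz + (x - y) dz ∧ dx + (2*x + 6*y) dx ∧ dy; curl F = (x, x - y, 2*x + 6*y)

d omega = sum_{i<j} (∂f_j/∂x_i - ∂f_i/∂x_j) dx_i ∧ dx_j. Under the identification (dy ∧ dz, dz ∧ dx, dx ∧ dy) ↔ (e_x, e_y, e_z), the coefficients are exactly the components of curl F. Compute:
  ∂R/∂y - ∂Q/∂z = (x) - (0) = x
  ∂P/∂z - ∂R/∂x = (x) - (y) = x - y
  ∂Q/∂x - ∂P/∂y = (2*x) - (-6*y) = 2*x + 6*y.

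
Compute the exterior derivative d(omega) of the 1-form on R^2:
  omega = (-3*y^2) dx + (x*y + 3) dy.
d(omega) = (7*y) dx ∧ dy

For a 1-form omega = sum_i f_i dx_i, the exterior derivative is
  d(omega) = sum_{i < j} (∂f_j/∂x_i - ∂f_i/∂x_j) dx_i ∧ dx_j.
  coefficient of dx ∧ dy: ∂f_2/∂x - ∂f_1/∂y = ∂(x*y + 3)/∂x - ∂(-3*y^2)/∂y = 7*y
Assembling: d(omega) = (7*y) dx ∧ dy.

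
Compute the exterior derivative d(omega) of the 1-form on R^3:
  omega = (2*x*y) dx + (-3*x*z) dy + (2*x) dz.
d(omega) = (-2*x - 3*z) dx ∧ dy + (2) dx ∧ dz + (3*x) dy ∧ dz

For a 1-form omega = sum_i f_i dx_i, the exterior derivative is
  d(omega) = sum_{i < j} (∂f_j/∂x_i - ∂f_i/∂x_j) dx_i ∧ dx_j.
  coefficient of dx ∧ dy: ∂f_2/∂x - ∂f_1/∂y = ∂(-3*x*z)/∂x - ∂(2*x*y)/∂y = -2*x - 3*z
  coefficient of dx ∧ dz: ∂f_3/∂x - ∂f_1/∂z = ∂(2*x)/∂x - ∂(2*x*y)/∂z = 2
  coefficient of dy ∧ dz: ∂f_3/∂y - ∂f_2/∂z = ∂(2*x)/∂y - ∂(-3*x*z)/∂z = 3*x
Assembling: d(omega) = (-2*x - 3*z) dx ∧ dy + (2) dx ∧ dz + (3*x) dy ∧ dz.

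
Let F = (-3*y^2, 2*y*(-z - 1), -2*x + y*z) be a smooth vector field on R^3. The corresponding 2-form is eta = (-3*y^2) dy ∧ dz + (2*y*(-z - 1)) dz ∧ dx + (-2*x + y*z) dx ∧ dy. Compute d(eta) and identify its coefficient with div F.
d(eta) = (y - 2*z - 2) dx ∧ dy ∧ dz; div F = y - 2*z - 2

For a 2-form in R^3 of the form above, applying d gives a 3-form with coefficient ∂P/∂x + ∂Q/∂y + ∂R/∂z:
  ∂P/∂x = 0
  ∂Q/∂y = -2*z - 2
  ∂R/∂z = y
Sum = y - 2*z - 2, which is exactly div F.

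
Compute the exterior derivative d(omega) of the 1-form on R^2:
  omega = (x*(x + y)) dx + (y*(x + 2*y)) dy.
d(omega) = (-x + y) dx ∧ dy

For a 1-form omega = sum_i f_i dx_i, the exterior derivative is
  d(omega) = sum_{i < j} (∂f_j/∂x_i - ∂f_i/∂x_j) dx_i ∧ dx_j.
  coefficient of dx ∧ dy: ∂f_2/∂x - ∂f_1/∂y = ∂(y*(x + 2*y))/∂x - ∂(x*(x + y))/∂y = -x + y
Assembling: d(omega) = (-x + y) dx ∧ dy.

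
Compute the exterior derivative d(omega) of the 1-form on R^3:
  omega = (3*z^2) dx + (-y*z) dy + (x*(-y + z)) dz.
d(omega) = (-y - 5*z) dx ∧ dz + (-x + y) dy ∧ dz

For a 1-form omega = sum_i f_i dx_i, the exterior derivative is
  d(omega) = sum_{i < j} (∂f_j/∂x_i - ∂f_i/∂x_j) dx_i ∧ dx_j.
  coefficient of dx ∧ dz: ∂f_3/∂x - ∂f_1/∂z = ∂(x*(-y + z))/∂x - ∂(3*z^2)/∂z = -y - 5*z
  coefficient of dy ∧ dz: ∂f_3/∂y - ∂f_2/∂z = ∂(x*(-y + z))/∂y - ∂(-y*z)/∂z = -x + y
Assembling: d(omega) = (-y - 5*z) dx ∧ dz + (-x + y) dy ∧ dz.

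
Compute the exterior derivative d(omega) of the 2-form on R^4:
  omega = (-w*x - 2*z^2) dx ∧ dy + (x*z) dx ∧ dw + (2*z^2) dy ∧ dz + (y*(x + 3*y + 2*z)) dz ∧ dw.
d(omega) = (-4*z) dx ∧ dy ∧ dz + (-x) dx ∧ dy ∧ dw + (-x + y) dx ∧ dz ∧ dw + (x + 6*y + 2*z) dy ∧ dz ∧ dw

For a 2-form omega = sum_{i<j} g_{ij} dx_i ∧ dx_j, the exterior derivative is
  d(omega) = sum_{i<j} d(g_{ij}) ∧ dx_i ∧ dx_j = sum_{i<j, k} (∂g_{ij}/∂x_k) dx_k ∧ dx_i ∧ dx_j.
Expand each term, using dx_k ∧ dx_i ∧ dx_j = sgn(permutation) dx_{(a)} ∧ dx_{(b)} ∧ dx_{(c)} with (a < b < c) sorted:
  d(-w*x - 2*z^2) includes (∂/∂z)(-w*x - 2*z^2) dz = (-4*z) dz, which multiplied by dx ∧ dy gives (-4*z) dx ∧ dy ∧ dz
  d(-w*x - 2*z^2) includes (∂/∂w)(-w*x - 2*z^2) dw = (-x) dw, which multiplied by dx ∧ dy gives (-x) dx ∧ dy ∧ dw
  d(x*z) includes (∂/∂z)(x*z) dz = (x) dz, which multiplied by dx ∧ dw gives (-x) dx ∧ dz ∧ dw
  d(y*(x + 3*y + 2*z)) includes (∂/∂x)(y*(x + 3*y + 2*z)) dx = (y) dx, which multiplied by dz ∧ dw gives (y) dx ∧ dz ∧ dw
  d(y*(x + 3*y + 2*z)) includes (∂/∂y)(y*(x + 3*y + 2*z)) dy = (x + 6*y + 2*z) dy, which multiplied by dz ∧ dw gives (x + 6*y + 2*z) dy ∧ dz ∧ dw
Collecting like 3-forms: d(omega) = (-4*z) dx ∧ dy ∧ dz + (-x) dx ∧ dy ∧ dw + (-x + y) dx ∧ dz ∧ dw + (x + 6*y + 2*z) dy ∧ dz ∧ dw.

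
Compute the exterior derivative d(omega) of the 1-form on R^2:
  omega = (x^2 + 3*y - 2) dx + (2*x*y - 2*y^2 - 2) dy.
d(omega) = (2*y - 3) dx ∧ dy

For a 1-form omega = sum_i f_i dx_i, the exterior derivative is
  d(omega) = sum_{i < j} (∂f_j/∂x_i - ∂f_i/∂x_j) dx_i ∧ dx_j.
  coefficient of dx ∧ dy: ∂f_2/∂x - ∂f_1/∂y = ∂(2*x*y - 2*y^2 - 2)/∂x - ∂(x^2 + 3*y - 2)/∂y = 2*y - 3
Assembling: d(omega) = (2*y - 3) dx ∧ dy.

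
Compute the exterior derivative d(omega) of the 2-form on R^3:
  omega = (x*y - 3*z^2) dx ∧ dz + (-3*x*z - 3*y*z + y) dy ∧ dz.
d(omega) = (-x - 3*z) dx ∧ dy ∧ dz

For a 2-form omega = sum_{i<j} g_{ij} dx_i ∧ dx_j, the exterior derivative is
  d(omega) = sum_{i<j} d(g_{ij}) ∧ dx_i ∧ dx_j = sum_{i<j, k} (∂g_{ij}/∂x_k) dx_k ∧ dx_i ∧ dx_j.
Expand each term, using dx_k ∧ dx_i ∧ dx_j = sgn(permutation) dx_{(a)} ∧ dx_{(b)} ∧ dx_{(c)} with (a < b < c) sorted:
  d(x*y - 3*z^2) includes (∂/∂y)(x*y - 3*z^2) dy = (x) dy, which multiplied by dx ∧ dz gives (-x) dx ∧ dy ∧ dz
  d(-3*x*z - 3*y*z + y) includes (∂/∂x)(-3*x*z - 3*y*z + y) dx = (-3*z) dx, which multiplied by dy ∧ dz gives (-3*z) dx ∧ dy ∧ dz
Collecting like 3-forms: d(omega) = (-x - 3*z) dx ∧ dy ∧ dz.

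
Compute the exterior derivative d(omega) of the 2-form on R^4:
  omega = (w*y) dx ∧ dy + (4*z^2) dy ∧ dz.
d(omega) = (y) dx ∧ dy ∧ dw

For a 2-form omega = sum_{i<j} g_{ij} dx_i ∧ dx_j, the exterior derivative is
  d(omega) = sum_{i<j} d(g_{ij}) ∧ dx_i ∧ dx_j = sum_{i<j, k} (∂g_{ij}/∂x_k) dx_k ∧ dx_i ∧ dx_j.
Expand each term, using dx_k ∧ dx_i ∧ dx_j = sgn(permutation) dx_{(a)} ∧ dx_{(b)} ∧ dx_{(c)} with (a < b < c) sorted:
  d(w*y) includes (∂/∂w)(w*y) dw = (y) dw, which multiplied by dx ∧ dy gives (y) dx ∧ dy ∧ dw
Collecting like 3-forms: d(omega) = (y) dx ∧ dy ∧ dw.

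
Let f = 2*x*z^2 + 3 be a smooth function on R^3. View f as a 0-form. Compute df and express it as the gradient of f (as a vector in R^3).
df = (2*z^2) dx + (0) dy + (4*x*z) dz; grad f = (2*z^2, 0, 4*x*z)

For a 0-form f, d f = (∂f/∂x) dx + (∂f/∂y) dy + (∂f/∂z) dz. The components of the vector representation are exactly the entries of grad f in Cartesian coordinates:
  ∂f/∂x = 2*z^2
  ∂f/∂y = 0
  ∂f/∂z = 4*x*z.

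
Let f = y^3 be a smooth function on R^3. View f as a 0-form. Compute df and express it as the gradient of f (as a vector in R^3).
df = (0) dx + (3*y^2) dy + (0) dz; grad f = (0, 3*y^2, 0)

For a 0-form f, d f = (∂f/∂x) dx + (∂f/∂y) dy + (∂f/∂z) dz. The components of the vector representation are exactly the entries of grad f in Cartesian coordinates:
  ∂f/∂x = 0
  ∂f/∂y = 3*y^2
  ∂f/∂z = 0.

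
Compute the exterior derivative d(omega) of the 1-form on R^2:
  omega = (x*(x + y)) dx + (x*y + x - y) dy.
d(omega) = (-x + y + 1) dx ∧ dy

For a 1-form omega = sum_i f_i dx_i, the exterior derivative is
  d(omega) = sum_{i < j} (∂f_j/∂x_i - ∂f_i/∂x_j) dx_i ∧ dx_j.
  coefficient of dx ∧ dy: ∂f_2/∂x - ∂f_1/∂y = ∂(x*y + x - y)/∂x - ∂(x*(x + y))/∂y = -x + y + 1
Assembling: d(omega) = (-x + y + 1) dx ∧ dy.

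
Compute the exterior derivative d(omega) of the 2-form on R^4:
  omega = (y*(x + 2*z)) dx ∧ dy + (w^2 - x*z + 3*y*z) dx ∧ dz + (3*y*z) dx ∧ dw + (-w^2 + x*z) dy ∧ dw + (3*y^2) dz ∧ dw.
d(omega) = (2*y - 3*z) dx ∧ dy ∧ dz + (2*w - 3*y) dx ∧ dz ∧ dw + (-2*z) dx ∧ dy ∧ dw + (-x + 6*y) dy ∧ dz ∧ dw

For a 2-form omega = sum_{i<j} g_{ij} dx_i ∧ dx_j, the exterior derivative is
  d(omega) = sum_{i<j} d(g_{ij}) ∧ dx_i ∧ dx_j = sum_{i<j, k} (∂g_{ij}/∂x_k) dx_k ∧ dx_i ∧ dx_j.
Expand each term, using dx_k ∧ dx_i ∧ dx_j = sgn(permutation) dx_{(a)} ∧ dx_{(b)} ∧ dx_{(c)} with (a < b < c) sorted:
  d(y*(x + 2*z)) includes (∂/∂z)(y*(x + 2*z)) dz = (2*y) dz, which multiplied by dx ∧ dy gives (2*y) dx ∧ dy ∧ dz
  d(w^2 - x*z + 3*y*z) includes (∂/∂y)(w^2 - x*z + 3*y*z) dy = (3*z) dy, which multiplied by dx ∧ dz gives (-3*z) dx ∧ dy ∧ dz
  d(w^2 - x*z + 3*y*z) includes (∂/∂w)(w^2 - x*z + 3*y*z) dw = (2*w) dw, which multiplied by dx ∧ dz gives (2*w) dx ∧ dz ∧ dw
  d(3*y*z) includes (∂/∂y)(3*y*z) dy = (3*z) dy, which multiplied by dx ∧ dw gives (-3*z) dx ∧ dy ∧ dw
  d(3*y*z) includes (∂/∂z)(3*y*z) dz = (3*y) dz, which multiplied by dx ∧ dw gives (-3*y) dx ∧ dz ∧ dw
  d(-w^2 + x*z) includes (∂/∂x)(-w^2 + x*z) dx = (z) dx, which multiplied by dy ∧ dw gives (z) dx ∧ dy ∧ dw
  d(-w^2 + x*z) includes (∂/∂z)(-w^2 + x*z) dz = (x) dz, which multiplied by dy ∧ dw gives (-x) dy ∧ dz ∧ dw
  d(3*y^2) includes (∂/∂y)(3*y^2) dy = (6*y) dy, which multiplied by dz ∧ dw gives (6*y) dy ∧ dz ∧ dw
Collecting like 3-forms: d(omega) = (2*y - 3*z) dx ∧ dy ∧ dz + (2*w - 3*y) dx ∧ dz ∧ dw + (-2*z) dx ∧ dy ∧ dw + (-x + 6*y) dy ∧ dz ∧ dw.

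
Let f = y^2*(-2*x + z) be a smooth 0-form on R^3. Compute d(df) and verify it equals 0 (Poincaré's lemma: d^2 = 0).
d(df) = 0

Step 1: df = sum_i (∂f/∂x_i) dx_i = (-2*y^2) dx + (2*y*(-2*x + z)) dy + (y^2) dz.
Step 2: Apply d again. Using the 1-form formula, the coefficient of dx ∧ dy in d(df) is ∂^2 f/∂x ∂y - ∂^2 f/∂y ∂x = (-4*y) - (-4*y) = 0 (equality of mixed partials for smooth f).
Similarly for dx ∧ dz and dy ∧ dz — all coefficients vanish. So d(df) = 0.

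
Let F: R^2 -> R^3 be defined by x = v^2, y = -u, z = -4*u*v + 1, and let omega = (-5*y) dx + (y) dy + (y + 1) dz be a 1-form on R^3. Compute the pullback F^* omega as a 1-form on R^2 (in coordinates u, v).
F^* omega = (4*u*v + u - 4*v) du + (2*u*(2*u + 5*v - 2)) dv

Using F^*(f dg) = (f ∘ F) d(g ∘ F), substitute each coordinate x_i by F_i(u, v) in f_i, and replace dx_i by d F_i = (∂F_i/∂u) du + (∂F_i/∂v) dv.
  For the x component: f_1(F) = 5*u; d F_1 = (0) du + (2*v) dv
  For the y component: f_2(F) = -u; d F_2 = (-1) du + (0) dv
  For the z component: f_3(F) = 1 - u; d F_3 = (-4*v) du + (-4*u) dv
Combining and collecting du, dv coefficients:
  coeff of du: 4*u*v + u - 4*v
  coeff of dv: 2*u*(2*u + 5*v - 2)
F^* omega = (4*u*v + u - 4*v) du + (2*u*(2*u + 5*v - 2)) dv.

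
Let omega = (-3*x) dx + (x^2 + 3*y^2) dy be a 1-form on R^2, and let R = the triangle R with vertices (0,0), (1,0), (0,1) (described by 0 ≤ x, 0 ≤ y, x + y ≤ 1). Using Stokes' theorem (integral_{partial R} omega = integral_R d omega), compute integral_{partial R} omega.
integral_(partial R) omega = 1/3

Stokes: integral_partial_R omega = integral_R d omega with d omega = (∂Q/∂x - ∂P/∂y) dx ∧ dy.
  ∂Q/∂x = 2*x
  ∂P/∂y = 0
  integrand = ∂Q/∂x - ∂P/∂y = 2*x.
Integrating over R: integral_0^1 integral_0^{1-x} (2*x) dy dx = 1/3.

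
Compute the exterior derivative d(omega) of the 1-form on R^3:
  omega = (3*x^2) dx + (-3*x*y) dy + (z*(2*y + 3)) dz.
d(omega) = (-3*y) dx ∧ dy + (2*z) dy ∧ dz

For a 1-form omega = sum_i f_i dx_i, the exterior derivative is
  d(omega) = sum_{i < j} (∂f_j/∂x_i - ∂f_i/∂x_j) dx_i ∧ dx_j.
  coefficient of dx ∧ dy: ∂f_2/∂x - ∂f_1/∂y = ∂(-3*x*y)/∂x - ∂(3*x^2)/∂y = -3*y
  coefficient of dy ∧ dz: ∂f_3/∂y - ∂f_2/∂z = ∂(z*(2*y + 3))/∂y - ∂(-3*x*y)/∂z = 2*z
Assembling: d(omega) = (-3*y) dx ∧ dy + (2*z) dy ∧ dz.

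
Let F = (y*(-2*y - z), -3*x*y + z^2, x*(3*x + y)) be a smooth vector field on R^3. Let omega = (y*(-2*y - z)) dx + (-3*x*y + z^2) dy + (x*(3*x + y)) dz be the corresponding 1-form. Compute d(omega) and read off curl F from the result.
d(omega) = (x - 2*z) dy ∧ dz + (-6*x - 2*y) dz ∧ dx + (y + z) dx ∧ dy; curl F = (x - 2*z, -6*x - 2*y, y + z)

d omega = sum_{i<j} (∂f_j/∂x_i - ∂f_i/∂x_j) dx_i ∧ dx_j. Under the identification (dy ∧ dz, dz ∧ dx, dx ∧ dy) ↔ (e_x, e_y, e_z), the coefficients are exactly the components of curl F. Compute:
  ∂R/∂y - ∂Q/∂z = (x) - (2*z) = x - 2*z
  ∂P/∂z - ∂R/∂x = (-y) - (6*x + y) = -6*x - 2*y
  ∂Q/∂x - ∂P/∂y = (-3*y) - (-4*y - z) = y + z.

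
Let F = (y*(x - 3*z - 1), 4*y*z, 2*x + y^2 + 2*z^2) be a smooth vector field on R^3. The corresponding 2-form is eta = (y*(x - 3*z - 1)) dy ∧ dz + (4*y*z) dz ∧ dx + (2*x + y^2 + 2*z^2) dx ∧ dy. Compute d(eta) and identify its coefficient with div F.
d(eta) = (y + 8*z) dx ∧ dy ∧ dz; div F = y + 8*z

For a 2-form in R^3 of the form above, applying d gives a 3-form with coefficient ∂P/∂x + ∂Q/∂y + ∂R/∂z:
  ∂P/∂x = y
  ∂Q/∂y = 4*z
  ∂R/∂z = 4*z
Sum = y + 8*z, which is exactly div F.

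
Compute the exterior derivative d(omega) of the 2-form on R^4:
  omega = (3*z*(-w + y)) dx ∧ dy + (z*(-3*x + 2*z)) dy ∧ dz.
d(omega) = (-3*w + 3*y - 3*z) dx ∧ dy ∧ dz + (-3*z) dx ∧ dy ∧ dw

For a 2-form omega = sum_{i<j} g_{ij} dx_i ∧ dx_j, the exterior derivative is
  d(omega) = sum_{i<j} d(g_{ij}) ∧ dx_i ∧ dx_j = sum_{i<j, k} (∂g_{ij}/∂x_k) dx_k ∧ dx_i ∧ dx_j.
Expand each term, using dx_k ∧ dx_i ∧ dx_j = sgn(permutation) dx_{(a)} ∧ dx_{(b)} ∧ dx_{(c)} with (a < b < c) sorted:
  d(3*z*(-w + y)) includes (∂/∂z)(3*z*(-w + y)) dz = (-3*w + 3*y) dz, which multiplied by dx ∧ dy gives (-3*w + 3*y) dx ∧ dy ∧ dz
  d(3*z*(-w + y)) includes (∂/∂w)(3*z*(-w + y)) dw = (-3*z) dw, which multiplied by dx ∧ dy gives (-3*z) dx ∧ dy ∧ dw
  d(z*(-3*x + 2*z)) includes (∂/∂x)(z*(-3*x + 2*z)) dx = (-3*z) dx, which multiplied by dy ∧ dz gives (-3*z) dx ∧ dy ∧ dz
Collecting like 3-forms: d(omega) = (-3*w + 3*y - 3*z) dx ∧ dy ∧ dz + (-3*z) dx ∧ dy ∧ dw.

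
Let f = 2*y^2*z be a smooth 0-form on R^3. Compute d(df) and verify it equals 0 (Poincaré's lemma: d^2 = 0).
d(df) = 0

Step 1: df = sum_i (∂f/∂x_i) dx_i = (0) dx + (4*y*z) dy + (2*y^2) dz.
Step 2: Apply d again. Using the 1-form formula, the coefficient of dx ∧ dy in d(df) is ∂^2 f/∂x ∂y - ∂^2 f/∂y ∂x = (0) - (0) = 0 (equality of mixed partials for smooth f).
Similarly for dx ∧ dz and dy ∧ dz — all coefficients vanish. So d(df) = 0.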